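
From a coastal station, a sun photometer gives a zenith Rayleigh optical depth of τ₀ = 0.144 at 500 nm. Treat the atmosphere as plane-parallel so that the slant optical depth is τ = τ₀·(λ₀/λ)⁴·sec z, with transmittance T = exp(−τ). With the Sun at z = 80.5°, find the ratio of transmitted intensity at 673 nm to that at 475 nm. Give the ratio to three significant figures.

Airmass: sec 80.5° = 6.0589.
τ(673 nm) = 0.144 × (500/673)⁴ × 6.0589 = 0.144 × 0.3047 × 6.0589 = 0.2658.
τ(475 nm) = 0.144 × (500/475)⁴ × 6.0589 = 0.144 × 1.2277 × 6.0589 = 1.0712.
T(673)/T(475) = exp(τ_B − τ_A) = exp(0.8054) = 2.2375.

2.24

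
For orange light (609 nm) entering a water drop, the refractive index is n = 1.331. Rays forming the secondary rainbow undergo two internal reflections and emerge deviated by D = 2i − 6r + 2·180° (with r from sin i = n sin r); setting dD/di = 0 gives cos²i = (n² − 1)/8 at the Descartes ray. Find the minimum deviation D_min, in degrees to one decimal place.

cos²i = (1.77156 − 1)/8 = 0.09645; i = arccos(0.31056) = 71.907°.
sin r = sin 71.907°/1.331 = 0.71417; r = 45.575°.
D_min = 2·71.907° − 6·45.575° + 360° = 230.365°.

230.4°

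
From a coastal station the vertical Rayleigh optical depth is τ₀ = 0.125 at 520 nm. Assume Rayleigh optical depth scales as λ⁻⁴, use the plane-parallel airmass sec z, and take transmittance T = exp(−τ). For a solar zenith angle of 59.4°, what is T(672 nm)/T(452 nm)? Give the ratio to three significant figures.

1.41

Airmass: sec 59.4° = 1.9645.
τ(672 nm) = 0.125 × (520/672)⁴ × 1.9645 = 0.125 × 0.3585 × 1.9645 = 0.0880.
τ(452 nm) = 0.125 × (520/452)⁴ × 1.9645 = 0.125 × 1.7517 × 1.9645 = 0.4301.
T(672)/T(452) = exp(τ_B − τ_A) = exp(0.3421) = 1.4079.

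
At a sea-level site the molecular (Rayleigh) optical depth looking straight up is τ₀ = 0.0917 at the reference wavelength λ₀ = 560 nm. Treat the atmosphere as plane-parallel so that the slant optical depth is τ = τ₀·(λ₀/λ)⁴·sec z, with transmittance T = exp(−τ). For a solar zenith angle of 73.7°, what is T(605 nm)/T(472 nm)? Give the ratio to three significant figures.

1.50

Airmass: sec 73.7° = 3.5629.
τ(605 nm) = 0.0917 × (560/605)⁴ × 3.5629 = 0.0917 × 0.7341 × 3.5629 = 0.2398.
τ(472 nm) = 0.0917 × (560/472)⁴ × 3.5629 = 0.0917 × 1.9815 × 3.5629 = 0.6474.
T(605)/T(472) = exp(τ_B − τ_A) = exp(0.4076) = 1.5031.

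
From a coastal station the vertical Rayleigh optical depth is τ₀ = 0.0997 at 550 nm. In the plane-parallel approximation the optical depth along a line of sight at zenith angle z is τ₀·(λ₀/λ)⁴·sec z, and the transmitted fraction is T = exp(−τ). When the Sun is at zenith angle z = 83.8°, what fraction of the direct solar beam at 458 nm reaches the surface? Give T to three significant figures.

sec 83.8° = 9.2593.
τ = 0.0997 × (550/458)⁴ × 9.2593 = 0.0997 × 2.0796 × 9.2593 = 1.9198.
T = exp(−1.9198) = 0.1466.

0.147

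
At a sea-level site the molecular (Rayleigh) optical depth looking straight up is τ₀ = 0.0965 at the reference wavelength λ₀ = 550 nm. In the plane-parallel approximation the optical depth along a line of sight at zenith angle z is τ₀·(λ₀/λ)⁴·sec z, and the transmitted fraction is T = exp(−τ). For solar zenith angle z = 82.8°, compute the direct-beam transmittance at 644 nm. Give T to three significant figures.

0.664

sec 82.8° = 7.9787.
τ = 0.0965 × (550/644)⁴ × 7.9787 = 0.0965 × 0.5320 × 7.9787 = 0.4096.
T = exp(−0.4096) = 0.6639.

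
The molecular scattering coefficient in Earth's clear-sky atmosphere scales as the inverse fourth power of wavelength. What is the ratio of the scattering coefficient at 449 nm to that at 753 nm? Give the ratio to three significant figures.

Rayleigh scattering ∝ λ⁻⁴, so the ratio of coefficients is the inverse fourth power of the wavelength ratio.
σ(449)/σ(753) = (753/449)⁴ = (1.6771)⁴ = 7.91.

7.91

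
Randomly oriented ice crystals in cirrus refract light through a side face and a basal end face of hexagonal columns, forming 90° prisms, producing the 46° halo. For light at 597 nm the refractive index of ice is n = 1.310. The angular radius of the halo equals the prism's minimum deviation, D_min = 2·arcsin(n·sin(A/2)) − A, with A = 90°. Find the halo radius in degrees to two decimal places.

45.73°

n·sin(A/2) = 1.310 × sin 45° = 1.310 × 0.7071 = 0.9263.
D_min = 2·arcsin(0.9263) − 90° = 2 × 67.867° − 90° = 45.733°.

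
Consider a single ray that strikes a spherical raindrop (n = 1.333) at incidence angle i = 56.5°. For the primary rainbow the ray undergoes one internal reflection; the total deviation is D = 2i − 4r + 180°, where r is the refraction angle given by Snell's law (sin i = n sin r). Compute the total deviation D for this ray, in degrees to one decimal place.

sin r = sin 56.5° / 1.333 = 0.8339/1.333 = 0.6256; r = 38.72°.
D = 2·56.5° − 4·38.72° + 180° = 113.00° − 154.90° + 180° = 138.10°.

138.1°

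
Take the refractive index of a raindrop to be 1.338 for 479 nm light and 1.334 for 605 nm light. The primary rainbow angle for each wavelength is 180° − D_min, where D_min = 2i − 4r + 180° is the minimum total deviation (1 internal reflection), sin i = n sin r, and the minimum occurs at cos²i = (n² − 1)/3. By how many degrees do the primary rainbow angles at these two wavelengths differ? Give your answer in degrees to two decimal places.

At 479 nm (n = 1.338): cos²i = 0.26341 → i = 59.120°, r = 39.899°, D_min = 138.643°, rainbow angle = 41.357°.
At 605 nm (n = 1.334): cos²i = 0.25985 → i = 59.352°, r = 40.159°, D_min = 138.067°, rainbow angle = 41.933°.
Angular width = |41.357° − 41.933°| = 0.576°.

0.58°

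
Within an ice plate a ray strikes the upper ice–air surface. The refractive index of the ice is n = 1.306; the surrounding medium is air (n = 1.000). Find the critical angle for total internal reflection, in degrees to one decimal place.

50.0°

sin θ_c = n_air / n = 1.000 / 1.306 = 0.7657.
θ_c = arcsin(0.7657) = 49.97°.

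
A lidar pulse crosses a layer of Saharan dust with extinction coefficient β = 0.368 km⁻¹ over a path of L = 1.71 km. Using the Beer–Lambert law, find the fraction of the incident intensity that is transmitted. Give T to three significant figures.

0.533

τ = β·L = 0.368 × 1.71 = 0.6293.
T = exp(−0.6293) = 0.5330.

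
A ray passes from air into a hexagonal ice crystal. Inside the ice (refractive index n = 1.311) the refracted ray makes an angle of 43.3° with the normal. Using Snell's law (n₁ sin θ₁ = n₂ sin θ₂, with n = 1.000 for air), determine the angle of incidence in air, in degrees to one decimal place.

Snell: sin θ_i = n · sin θ_r = 1.311 × sin 43.3° = 1.311 × 0.6858 = 0.8991.
θ_i = arcsin(0.8991) = 64.04°.

64.0°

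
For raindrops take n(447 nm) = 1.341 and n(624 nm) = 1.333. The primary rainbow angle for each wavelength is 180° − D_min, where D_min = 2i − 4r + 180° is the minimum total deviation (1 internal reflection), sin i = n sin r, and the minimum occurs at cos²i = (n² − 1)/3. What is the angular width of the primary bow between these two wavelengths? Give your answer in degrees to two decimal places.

At 447 nm (n = 1.341): cos²i = 0.26609 → i = 58.946°, r = 39.705°, D_min = 139.071°, rainbow angle = 40.929°.
At 624 nm (n = 1.333): cos²i = 0.25896 → i = 59.410°, r = 40.225°, D_min = 137.922°, rainbow angle = 42.078°.
Angular width = |40.929° − 42.078°| = 1.149°.

1.15°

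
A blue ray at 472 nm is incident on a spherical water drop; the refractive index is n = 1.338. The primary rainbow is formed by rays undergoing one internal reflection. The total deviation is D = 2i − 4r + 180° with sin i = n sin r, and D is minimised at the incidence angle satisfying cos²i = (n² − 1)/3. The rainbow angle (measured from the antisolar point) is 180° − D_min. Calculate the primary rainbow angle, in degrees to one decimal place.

cos²i = (1.79024 − 1)/3 = 0.26341; i = arccos(0.51324) = 59.120°.
sin r = sin 59.120°/1.338 = 0.64144; r = 39.899°.
D_min = 2·59.120° − 4·39.899° + 180° = 138.643°.
Rainbow angle = 180° − D_min = 41.357°.

41.4°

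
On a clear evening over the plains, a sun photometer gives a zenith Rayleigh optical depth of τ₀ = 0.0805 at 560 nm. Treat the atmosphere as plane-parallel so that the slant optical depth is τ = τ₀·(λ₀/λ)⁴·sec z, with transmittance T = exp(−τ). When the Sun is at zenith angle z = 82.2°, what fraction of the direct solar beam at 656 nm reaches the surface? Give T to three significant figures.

sec 82.2° = 7.3684.
τ = 0.0805 × (560/656)⁴ × 7.3684 = 0.0805 × 0.5311 × 7.3684 = 0.3150.
T = exp(−0.3150) = 0.7298.

0.730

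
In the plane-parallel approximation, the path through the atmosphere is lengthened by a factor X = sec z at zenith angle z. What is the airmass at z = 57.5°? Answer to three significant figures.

X = sec z = 1/cos 57.5° = 1/0.5373 = 1.8612.

1.86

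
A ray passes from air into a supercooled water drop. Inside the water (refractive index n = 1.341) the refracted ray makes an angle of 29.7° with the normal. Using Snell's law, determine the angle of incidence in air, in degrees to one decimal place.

41.6°

Snell: sin θ_i = n · sin θ_r = 1.341 × sin 29.7° = 1.341 × 0.4955 = 0.6644.
θ_i = arcsin(0.6644) = 41.64°.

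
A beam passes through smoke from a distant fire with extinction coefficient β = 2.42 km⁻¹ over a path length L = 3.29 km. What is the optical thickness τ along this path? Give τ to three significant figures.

τ = β·L = 2.42 × 3.29 = 7.9618.

7.96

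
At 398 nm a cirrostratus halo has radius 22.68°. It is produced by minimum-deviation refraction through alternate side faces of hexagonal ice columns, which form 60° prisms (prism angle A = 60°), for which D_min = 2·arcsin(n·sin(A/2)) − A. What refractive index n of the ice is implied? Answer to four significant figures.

Rearranging: n = sin((D_min + A)/2) / sin(A/2).
(D_min + A)/2 = (22.68° + 60°)/2 = 41.340°.
n = sin 41.340° / sin 30° = 0.6605 / 0.5000 = 1.3211.

1.321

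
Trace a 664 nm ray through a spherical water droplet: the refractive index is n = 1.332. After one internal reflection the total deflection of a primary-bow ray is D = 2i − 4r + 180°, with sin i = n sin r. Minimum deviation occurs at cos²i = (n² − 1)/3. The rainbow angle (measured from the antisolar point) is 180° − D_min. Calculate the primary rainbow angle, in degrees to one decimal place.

cos²i = (1.77422 − 1)/3 = 0.25807; i = arccos(0.50801) = 59.469°.
sin r = sin 59.469°/1.332 = 0.64666; r = 40.290°.
D_min = 2·59.469° − 4·40.290° + 180° = 137.776°.
Rainbow angle = 180° − D_min = 42.224°.

42.2°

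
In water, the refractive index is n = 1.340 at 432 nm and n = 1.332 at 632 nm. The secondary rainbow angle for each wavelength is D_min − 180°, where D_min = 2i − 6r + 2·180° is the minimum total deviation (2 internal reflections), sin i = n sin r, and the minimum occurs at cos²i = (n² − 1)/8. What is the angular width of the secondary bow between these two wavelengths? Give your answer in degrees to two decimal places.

At 432 nm (n = 1.340): cos²i = 0.09945 → i = 71.618°, r = 45.088°, D_min = 232.709°, rainbow angle = 52.709°.
At 632 nm (n = 1.332): cos²i = 0.09678 → i = 71.875°, r = 45.520°, D_min = 230.628°, rainbow angle = 50.628°.
Angular width = |52.709° − 50.628°| = 2.080°.

2.08°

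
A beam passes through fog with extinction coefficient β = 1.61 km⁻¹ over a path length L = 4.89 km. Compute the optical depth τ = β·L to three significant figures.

τ = β·L = 1.61 × 4.89 = 7.8729.

7.87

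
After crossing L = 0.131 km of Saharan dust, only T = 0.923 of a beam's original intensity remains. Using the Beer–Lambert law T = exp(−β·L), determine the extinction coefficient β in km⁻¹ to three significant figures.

0.612 km⁻¹

Beer–Lambert: T = exp(−βL) ⇒ β = −ln(T)/L = −ln(0.923)/0.131 = 0.0801/0.131 = 0.6116 km⁻¹.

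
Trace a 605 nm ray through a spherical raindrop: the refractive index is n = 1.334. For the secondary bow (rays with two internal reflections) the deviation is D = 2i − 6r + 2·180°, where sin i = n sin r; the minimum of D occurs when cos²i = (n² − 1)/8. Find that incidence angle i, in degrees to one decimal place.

71.8°

cos²i = (1.334² − 1)/8 = (1.77956 − 1)/8 = 0.09744.
cos i = 0.31216, so i = 71.810°.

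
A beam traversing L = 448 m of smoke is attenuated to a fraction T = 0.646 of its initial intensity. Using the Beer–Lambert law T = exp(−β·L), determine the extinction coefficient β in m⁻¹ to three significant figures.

0.000975 m⁻¹

Beer–Lambert: T = exp(−βL) ⇒ β = −ln(T)/L = −ln(0.646)/448 = 0.4370/448 = 0.0009753 m⁻¹.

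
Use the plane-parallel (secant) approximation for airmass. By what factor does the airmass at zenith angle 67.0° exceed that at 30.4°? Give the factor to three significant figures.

2.21

X(67.0°)/X(30.4°) = sec 67.0° / sec 30.4° = cos 30.4° / cos 67.0° = 0.8625/0.3907 = 2.2074.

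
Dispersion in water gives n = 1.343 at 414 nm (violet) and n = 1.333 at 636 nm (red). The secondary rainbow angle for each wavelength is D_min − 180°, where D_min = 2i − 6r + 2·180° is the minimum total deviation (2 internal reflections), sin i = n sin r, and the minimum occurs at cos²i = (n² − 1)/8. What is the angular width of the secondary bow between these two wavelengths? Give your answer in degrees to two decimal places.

2.59°

At 414 nm (n = 1.343): cos²i = 0.10046 → i = 71.522°, r = 44.928°, D_min = 233.478°, rainbow angle = 53.478°.
At 636 nm (n = 1.333): cos²i = 0.09711 → i = 71.843°, r = 45.466°, D_min = 230.891°, rainbow angle = 50.891°.
Angular width = |53.478° − 50.891°| = 2.587°.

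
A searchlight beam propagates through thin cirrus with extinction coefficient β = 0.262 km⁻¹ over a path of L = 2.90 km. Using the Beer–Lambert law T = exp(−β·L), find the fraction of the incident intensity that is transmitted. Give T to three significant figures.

τ = β·L = 0.262 × 2.90 = 0.7598.
T = exp(−0.7598) = 0.4678.

0.468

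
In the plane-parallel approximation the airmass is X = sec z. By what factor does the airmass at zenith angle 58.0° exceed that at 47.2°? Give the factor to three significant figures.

X(58.0°)/X(47.2°) = sec 58.0° / sec 47.2° = cos 47.2° / cos 58.0° = 0.6794/0.5299 = 1.2822.

1.28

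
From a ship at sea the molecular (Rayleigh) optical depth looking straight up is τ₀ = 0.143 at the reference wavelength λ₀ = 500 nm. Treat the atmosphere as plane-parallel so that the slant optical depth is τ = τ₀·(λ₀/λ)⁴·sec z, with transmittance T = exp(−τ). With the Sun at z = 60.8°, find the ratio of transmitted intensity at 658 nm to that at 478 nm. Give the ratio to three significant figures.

1.29

Airmass: sec 60.8° = 2.0498.
τ(658 nm) = 0.143 × (500/658)⁴ × 2.0498 = 0.143 × 0.3334 × 2.0498 = 0.0977.
τ(478 nm) = 0.143 × (500/478)⁴ × 2.0498 = 0.143 × 1.1972 × 2.0498 = 0.3509.
T(658)/T(478) = exp(τ_B − τ_A) = exp(0.2532) = 1.2881.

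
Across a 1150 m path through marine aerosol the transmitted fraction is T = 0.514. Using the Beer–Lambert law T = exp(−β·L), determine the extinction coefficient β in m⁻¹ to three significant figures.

Beer–Lambert: T = exp(−βL) ⇒ β = −ln(T)/L = −ln(0.514)/1150 = 0.6655/1150 = 0.0005787 m⁻¹.

0.000579 m⁻¹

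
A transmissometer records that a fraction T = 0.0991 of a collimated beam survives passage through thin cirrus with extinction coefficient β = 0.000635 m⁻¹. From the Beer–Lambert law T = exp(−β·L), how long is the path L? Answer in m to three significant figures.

Beer–Lambert: T = exp(−βL) ⇒ L = −ln(T)/β = −ln(0.0991)/0.000635 = 2.3116/0.000635 = 3640 m.

3640 m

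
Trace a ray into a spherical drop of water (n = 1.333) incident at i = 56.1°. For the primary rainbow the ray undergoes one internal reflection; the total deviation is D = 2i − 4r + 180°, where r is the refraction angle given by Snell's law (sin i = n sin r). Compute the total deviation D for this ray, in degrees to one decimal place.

138.2°

sin r = sin 56.1° / 1.333 = 0.8300/1.333 = 0.6227; r = 38.51°.
D = 2·56.1° − 4·38.51° + 180° = 112.20° − 154.04° + 180° = 138.16°.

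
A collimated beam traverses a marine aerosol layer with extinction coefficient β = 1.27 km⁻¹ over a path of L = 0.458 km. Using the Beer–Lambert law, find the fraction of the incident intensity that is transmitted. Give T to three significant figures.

0.559

τ = β·L = 1.27 × 0.458 = 0.5817.
T = exp(−0.5817) = 0.5590.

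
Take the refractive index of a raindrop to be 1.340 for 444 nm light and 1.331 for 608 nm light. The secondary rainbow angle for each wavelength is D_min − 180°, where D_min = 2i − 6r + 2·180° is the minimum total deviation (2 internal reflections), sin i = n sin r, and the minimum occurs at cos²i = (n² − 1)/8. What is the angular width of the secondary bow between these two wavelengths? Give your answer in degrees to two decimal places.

2.34°

At 444 nm (n = 1.340): cos²i = 0.09945 → i = 71.618°, r = 45.088°, D_min = 232.709°, rainbow angle = 52.709°.
At 608 nm (n = 1.331): cos²i = 0.09645 → i = 71.907°, r = 45.575°, D_min = 230.365°, rainbow angle = 50.365°.
Angular width = |52.709° − 50.365°| = 2.344°.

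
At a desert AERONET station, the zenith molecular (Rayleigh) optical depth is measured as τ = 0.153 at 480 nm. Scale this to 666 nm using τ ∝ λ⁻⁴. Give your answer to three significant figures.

τ(666 nm) = τ(480 nm) × (480/666)⁴ = 0.153 × (0.7207)⁴ = 0.153 × 0.2698 = 0.0413.

0.0413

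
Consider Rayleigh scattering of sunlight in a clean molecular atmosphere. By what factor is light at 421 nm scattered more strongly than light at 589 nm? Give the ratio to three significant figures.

Rayleigh scattering ∝ λ⁻⁴, so the ratio of coefficients is the inverse fourth power of the wavelength ratio.
σ(421)/σ(589) = (589/421)⁴ = (1.3990)⁴ = 3.831.

3.83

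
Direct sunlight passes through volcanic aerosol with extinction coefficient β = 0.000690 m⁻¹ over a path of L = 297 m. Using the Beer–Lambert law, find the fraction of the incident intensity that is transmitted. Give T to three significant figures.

τ = β·L = 0.000690 × 297 = 0.2049.
T = exp(−0.2049) = 0.8147.

0.815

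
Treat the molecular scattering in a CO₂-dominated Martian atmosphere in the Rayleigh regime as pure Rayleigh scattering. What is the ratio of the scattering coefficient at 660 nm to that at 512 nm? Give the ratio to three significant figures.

0.362

Rayleigh scattering ∝ λ⁻⁴, so the ratio of coefficients is the inverse fourth power of the wavelength ratio.
σ(660)/σ(512) = (512/660)⁴ = (0.7758)⁴ = 0.3622.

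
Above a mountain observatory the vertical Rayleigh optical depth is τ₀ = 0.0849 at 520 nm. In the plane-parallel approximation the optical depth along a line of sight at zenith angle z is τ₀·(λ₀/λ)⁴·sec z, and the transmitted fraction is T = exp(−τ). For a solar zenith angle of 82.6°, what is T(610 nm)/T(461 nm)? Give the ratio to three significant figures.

Airmass: sec 82.6° = 7.7642.
τ(610 nm) = 0.0849 × (520/610)⁴ × 7.7642 = 0.0849 × 0.5281 × 7.7642 = 0.3481.
τ(461 nm) = 0.0849 × (520/461)⁴ × 7.7642 = 0.0849 × 1.6189 × 7.7642 = 1.0671.
T(610)/T(461) = exp(τ_B − τ_A) = exp(0.7190) = 2.0524.

2.05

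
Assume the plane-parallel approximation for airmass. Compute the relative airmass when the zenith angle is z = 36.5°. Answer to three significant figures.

1.24

X = sec z = 1/cos 36.5° = 1/0.8039 = 1.2440.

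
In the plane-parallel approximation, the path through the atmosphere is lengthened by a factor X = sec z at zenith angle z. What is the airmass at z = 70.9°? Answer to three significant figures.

X = sec z = 1/cos 70.9° = 1/0.3272 = 3.0561.

3.06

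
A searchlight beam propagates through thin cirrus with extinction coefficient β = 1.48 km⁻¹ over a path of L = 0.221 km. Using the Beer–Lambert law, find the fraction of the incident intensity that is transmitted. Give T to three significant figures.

0.721

τ = β·L = 1.48 × 0.221 = 0.3271.
T = exp(−0.3271) = 0.7210.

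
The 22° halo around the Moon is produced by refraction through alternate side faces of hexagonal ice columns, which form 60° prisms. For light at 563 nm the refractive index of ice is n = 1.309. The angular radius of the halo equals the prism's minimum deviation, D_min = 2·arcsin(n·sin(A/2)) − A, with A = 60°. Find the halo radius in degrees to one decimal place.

n·sin(A/2) = 1.309 × sin 30° = 1.309 × 0.5000 = 0.6545.
D_min = 2·arcsin(0.6545) − 60° = 2 × 40.882° − 60° = 21.763°.

21.8°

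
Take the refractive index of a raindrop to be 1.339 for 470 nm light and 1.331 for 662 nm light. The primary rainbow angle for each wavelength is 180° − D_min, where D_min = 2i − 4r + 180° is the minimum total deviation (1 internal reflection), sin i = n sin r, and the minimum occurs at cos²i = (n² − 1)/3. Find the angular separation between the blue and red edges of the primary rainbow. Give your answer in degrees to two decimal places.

At 470 nm (n = 1.339): cos²i = 0.26431 → i = 59.062°, r = 39.834°, D_min = 138.786°, rainbow angle = 41.214°.
At 662 nm (n = 1.331): cos²i = 0.25719 → i = 59.527°, r = 40.356°, D_min = 137.630°, rainbow angle = 42.370°.
Angular width = |41.214° − 42.370°| = 1.156°.

1.16°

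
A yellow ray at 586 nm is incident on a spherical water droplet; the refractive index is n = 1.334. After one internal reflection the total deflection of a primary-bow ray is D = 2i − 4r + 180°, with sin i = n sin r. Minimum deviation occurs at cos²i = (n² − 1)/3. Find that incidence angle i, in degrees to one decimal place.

59.4°

cos²i = (1.334² − 1)/3 = (1.77956 − 1)/3 = 0.25985.
cos i = 0.50976, so i = 59.352°.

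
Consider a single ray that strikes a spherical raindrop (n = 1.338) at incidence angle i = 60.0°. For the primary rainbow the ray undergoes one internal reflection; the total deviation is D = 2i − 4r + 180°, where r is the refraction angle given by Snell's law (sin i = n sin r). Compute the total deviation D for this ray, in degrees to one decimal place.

138.7°

sin r = sin 60.0° / 1.338 = 0.8660/1.338 = 0.6473; r = 40.33°.
D = 2·60.0° − 4·40.33° + 180° = 120.00° − 161.34° + 180° = 138.66°.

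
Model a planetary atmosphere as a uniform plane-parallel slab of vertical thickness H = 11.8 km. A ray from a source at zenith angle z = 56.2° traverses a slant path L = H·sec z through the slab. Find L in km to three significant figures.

sec z = 1/cos 56.2° = 1.7976.
L = 11.8 × 1.7976 = 21.212 km.

21.2 km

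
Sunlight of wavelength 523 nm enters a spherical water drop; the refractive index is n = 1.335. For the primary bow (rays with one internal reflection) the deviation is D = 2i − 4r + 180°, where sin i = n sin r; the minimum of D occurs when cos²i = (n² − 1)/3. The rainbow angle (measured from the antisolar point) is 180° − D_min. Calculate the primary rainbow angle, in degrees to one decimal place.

41.8°

cos²i = (1.78222 − 1)/3 = 0.26074; i = arccos(0.51063) = 59.294°.
sin r = sin 59.294°/1.335 = 0.64405; r = 40.094°.
D_min = 2·59.294° − 4·40.094° + 180° = 138.212°.
Rainbow angle = 180° − D_min = 41.788°.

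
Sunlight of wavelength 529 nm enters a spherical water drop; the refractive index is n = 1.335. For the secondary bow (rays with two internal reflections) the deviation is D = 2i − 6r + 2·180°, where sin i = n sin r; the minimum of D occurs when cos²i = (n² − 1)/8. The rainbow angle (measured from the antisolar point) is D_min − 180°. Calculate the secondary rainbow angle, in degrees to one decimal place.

51.4°

cos²i = (1.78222 − 1)/8 = 0.09778; i = arccos(0.31269) = 71.778°.
sin r = sin 71.778°/1.335 = 0.71150; r = 45.357°.
D_min = 2·71.778° − 6·45.357° + 360° = 231.414°.
Rainbow angle = D_min − 180° = 51.414°.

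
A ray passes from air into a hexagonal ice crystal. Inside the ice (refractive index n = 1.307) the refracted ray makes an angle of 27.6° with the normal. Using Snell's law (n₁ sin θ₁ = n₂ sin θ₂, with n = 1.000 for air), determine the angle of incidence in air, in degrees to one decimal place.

37.3°

Snell: sin θ_i = n · sin θ_r = 1.307 × sin 27.6° = 1.307 × 0.4633 = 0.6055.
θ_i = arcsin(0.6055) = 37.27°.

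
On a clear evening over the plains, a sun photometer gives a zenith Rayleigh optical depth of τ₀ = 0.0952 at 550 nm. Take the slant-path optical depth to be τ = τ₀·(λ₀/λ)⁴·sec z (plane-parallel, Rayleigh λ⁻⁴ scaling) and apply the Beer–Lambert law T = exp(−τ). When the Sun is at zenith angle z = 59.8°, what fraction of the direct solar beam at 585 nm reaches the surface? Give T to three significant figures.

sec 59.8° = 1.9880.
τ = 0.0952 × (550/585)⁴ × 1.9880 = 0.0952 × 0.7813 × 1.9880 = 0.1479.
T = exp(−0.1479) = 0.8625.

0.863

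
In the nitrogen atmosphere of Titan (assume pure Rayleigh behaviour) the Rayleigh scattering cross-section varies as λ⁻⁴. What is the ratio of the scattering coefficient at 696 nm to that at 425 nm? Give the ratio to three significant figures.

Rayleigh scattering ∝ λ⁻⁴, so the ratio of coefficients is the inverse fourth power of the wavelength ratio.
σ(696)/σ(425) = (425/696)⁴ = (0.6106)⁴ = 0.139.

0.139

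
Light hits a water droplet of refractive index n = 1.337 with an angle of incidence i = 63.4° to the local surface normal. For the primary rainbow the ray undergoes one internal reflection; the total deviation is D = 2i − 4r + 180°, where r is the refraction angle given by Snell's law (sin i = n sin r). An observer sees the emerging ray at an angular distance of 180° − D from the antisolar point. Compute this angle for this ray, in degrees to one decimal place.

41.1°

sin r = sin 63.4° / 1.337 = 0.8942/1.337 = 0.6688; r = 41.97°.
D = 2·63.4° − 4·41.97° + 180° = 126.80° − 167.89° + 180° = 138.91°.
Angle from antisolar point = 180° − D = 41.09°.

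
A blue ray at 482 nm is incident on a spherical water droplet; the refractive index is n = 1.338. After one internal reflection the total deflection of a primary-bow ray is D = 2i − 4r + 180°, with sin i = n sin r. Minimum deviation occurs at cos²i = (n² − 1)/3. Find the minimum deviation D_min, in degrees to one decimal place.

138.6°

cos²i = (1.79024 − 1)/3 = 0.26341; i = arccos(0.51324) = 59.120°.
sin r = sin 59.120°/1.338 = 0.64144; r = 39.899°.
D_min = 2·59.120° − 4·39.899° + 180° = 138.643°.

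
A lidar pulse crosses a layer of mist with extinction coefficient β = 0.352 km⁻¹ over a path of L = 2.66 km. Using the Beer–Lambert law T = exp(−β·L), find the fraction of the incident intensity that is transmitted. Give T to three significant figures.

τ = β·L = 0.352 × 2.66 = 0.9363.
T = exp(−0.9363) = 0.3921.

0.392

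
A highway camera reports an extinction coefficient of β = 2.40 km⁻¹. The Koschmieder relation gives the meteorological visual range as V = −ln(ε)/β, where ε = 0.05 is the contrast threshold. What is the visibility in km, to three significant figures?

1.25 km

V = −ln(0.05) / 2.40 = 2.996 / 2.40 = 1.2482 km.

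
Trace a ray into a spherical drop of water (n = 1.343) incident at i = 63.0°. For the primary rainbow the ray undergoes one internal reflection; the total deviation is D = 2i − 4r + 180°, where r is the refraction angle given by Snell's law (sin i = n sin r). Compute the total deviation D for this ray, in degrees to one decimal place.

sin r = sin 63.0° / 1.343 = 0.8910/1.343 = 0.6634; r = 41.56°.
D = 2·63.0° − 4·41.56° + 180° = 126.00° − 166.25° + 180° = 139.75°.

139.7°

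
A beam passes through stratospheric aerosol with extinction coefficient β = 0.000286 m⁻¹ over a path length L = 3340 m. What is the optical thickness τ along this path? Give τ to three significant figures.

0.955

τ = β·L = 0.000286 × 3340 = 0.9552.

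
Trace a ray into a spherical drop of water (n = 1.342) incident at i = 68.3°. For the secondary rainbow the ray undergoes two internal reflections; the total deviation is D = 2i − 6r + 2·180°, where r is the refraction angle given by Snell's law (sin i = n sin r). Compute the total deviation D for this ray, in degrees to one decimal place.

233.7°

sin r = sin 68.3° / 1.342 = 0.9291/1.342 = 0.6923; r = 43.82°.
D = 2·68.3° − 6·43.82° + 2·180° = 136.60° − 262.90° + 360° = 233.70°.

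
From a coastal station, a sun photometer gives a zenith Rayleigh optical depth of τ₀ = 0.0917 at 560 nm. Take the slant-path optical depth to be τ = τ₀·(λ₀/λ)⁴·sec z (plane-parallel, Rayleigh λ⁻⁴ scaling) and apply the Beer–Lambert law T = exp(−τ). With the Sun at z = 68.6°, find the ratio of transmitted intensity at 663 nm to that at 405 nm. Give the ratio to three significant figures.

2.21

Airmass: sec 68.6° = 2.7407.
τ(663 nm) = 0.0917 × (560/663)⁴ × 2.7407 = 0.0917 × 0.5090 × 2.7407 = 0.1279.
τ(405 nm) = 0.0917 × (560/405)⁴ × 2.7407 = 0.0917 × 3.6554 × 2.7407 = 0.9187.
T(663)/T(405) = exp(τ_B − τ_A) = exp(0.7907) = 2.2050.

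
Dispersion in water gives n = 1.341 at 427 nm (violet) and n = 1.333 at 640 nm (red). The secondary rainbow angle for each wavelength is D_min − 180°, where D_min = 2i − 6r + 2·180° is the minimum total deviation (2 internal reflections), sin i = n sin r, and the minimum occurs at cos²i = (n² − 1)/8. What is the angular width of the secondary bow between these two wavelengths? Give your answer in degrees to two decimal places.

At 427 nm (n = 1.341): cos²i = 0.09979 → i = 71.586°, r = 45.034°, D_min = 232.966°, rainbow angle = 52.966°.
At 640 nm (n = 1.333): cos²i = 0.09711 → i = 71.843°, r = 45.466°, D_min = 230.891°, rainbow angle = 50.891°.
Angular width = |52.966° − 50.891°| = 2.075°.

2.08°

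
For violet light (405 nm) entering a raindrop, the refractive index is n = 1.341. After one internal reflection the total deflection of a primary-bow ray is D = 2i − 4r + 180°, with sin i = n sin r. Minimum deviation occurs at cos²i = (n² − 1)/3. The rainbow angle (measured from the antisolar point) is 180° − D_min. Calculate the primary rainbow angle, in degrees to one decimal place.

40.9°

cos²i = (1.79828 − 1)/3 = 0.26609; i = arccos(0.51584) = 58.946°.
sin r = sin 58.946°/1.341 = 0.63884; r = 39.705°.
D_min = 2·58.946° − 4·39.705° + 180° = 139.071°.
Rainbow angle = 180° − D_min = 40.929°.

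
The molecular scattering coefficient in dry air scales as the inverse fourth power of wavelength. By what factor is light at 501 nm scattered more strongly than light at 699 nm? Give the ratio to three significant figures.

3.79

Rayleigh scattering ∝ λ⁻⁴, so the ratio of coefficients is the inverse fourth power of the wavelength ratio.
σ(501)/σ(699) = (699/501)⁴ = (1.3952)⁴ = 3.789.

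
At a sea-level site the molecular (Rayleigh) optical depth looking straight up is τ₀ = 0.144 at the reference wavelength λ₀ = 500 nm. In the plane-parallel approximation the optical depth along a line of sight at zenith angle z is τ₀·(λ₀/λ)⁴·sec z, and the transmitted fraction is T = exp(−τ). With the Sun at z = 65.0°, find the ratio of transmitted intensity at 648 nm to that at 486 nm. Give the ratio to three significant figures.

Airmass: sec 65.0° = 2.3662.
τ(648 nm) = 0.144 × (500/648)⁴ × 2.3662 = 0.144 × 0.3545 × 2.3662 = 0.1208.
τ(486 nm) = 0.144 × (500/486)⁴ × 2.3662 = 0.144 × 1.1203 × 2.3662 = 0.3817.
T(648)/T(486) = exp(τ_B − τ_A) = exp(0.2609) = 1.2982.

1.30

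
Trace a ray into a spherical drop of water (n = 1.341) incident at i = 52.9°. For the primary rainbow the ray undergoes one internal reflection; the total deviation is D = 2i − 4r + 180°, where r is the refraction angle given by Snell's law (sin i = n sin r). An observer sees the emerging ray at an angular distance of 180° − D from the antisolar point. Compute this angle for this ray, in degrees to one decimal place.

40.2°

sin r = sin 52.9° / 1.341 = 0.7976/1.341 = 0.5948; r = 36.50°.
D = 2·52.9° − 4·36.50° + 180° = 105.80° − 145.98° + 180° = 139.82°.
Angle from antisolar point = 180° − D = 40.18°.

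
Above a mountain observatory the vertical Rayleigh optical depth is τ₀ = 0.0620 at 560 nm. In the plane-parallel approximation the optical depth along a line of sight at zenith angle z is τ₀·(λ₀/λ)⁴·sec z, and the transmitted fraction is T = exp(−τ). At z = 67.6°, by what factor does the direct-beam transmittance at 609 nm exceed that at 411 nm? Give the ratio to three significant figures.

1.56

Airmass: sec 67.6° = 2.6242.
τ(609 nm) = 0.0620 × (560/609)⁴ × 2.6242 = 0.0620 × 0.7150 × 2.6242 = 0.1163.
τ(411 nm) = 0.0620 × (560/411)⁴ × 2.6242 = 0.0620 × 3.4466 × 2.6242 = 0.5608.
T(609)/T(411) = exp(τ_B − τ_A) = exp(0.4444) = 1.5596.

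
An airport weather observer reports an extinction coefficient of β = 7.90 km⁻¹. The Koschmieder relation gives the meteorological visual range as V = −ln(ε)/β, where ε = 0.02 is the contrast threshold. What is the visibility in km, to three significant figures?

V = −ln(0.02) / 7.90 = 3.912 / 7.90 = 0.4952 km.

0.495 km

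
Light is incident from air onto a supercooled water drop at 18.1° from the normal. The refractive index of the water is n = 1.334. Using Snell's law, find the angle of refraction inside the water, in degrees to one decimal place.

Snell: sin θ_r = sin θ_i / n = sin 18.1° / 1.334 = 0.3107 / 1.334 = 0.2329.
θ_r = arcsin(0.2329) = 13.47°.

13.5°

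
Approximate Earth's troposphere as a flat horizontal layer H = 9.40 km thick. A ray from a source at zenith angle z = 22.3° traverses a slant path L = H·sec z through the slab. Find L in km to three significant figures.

10.2 km

sec z = 1/cos 22.3° = 1.0808.
L = 9.40 × 1.0808 = 10.160 km.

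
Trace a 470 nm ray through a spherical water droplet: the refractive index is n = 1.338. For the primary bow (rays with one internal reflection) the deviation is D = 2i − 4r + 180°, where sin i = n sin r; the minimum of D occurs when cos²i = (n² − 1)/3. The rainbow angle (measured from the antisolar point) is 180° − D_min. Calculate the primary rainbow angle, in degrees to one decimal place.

cos²i = (1.79024 − 1)/3 = 0.26341; i = arccos(0.51324) = 59.120°.
sin r = sin 59.120°/1.338 = 0.64144; r = 39.899°.
D_min = 2·59.120° − 4·39.899° + 180° = 138.643°.
Rainbow angle = 180° − D_min = 41.357°.

41.4°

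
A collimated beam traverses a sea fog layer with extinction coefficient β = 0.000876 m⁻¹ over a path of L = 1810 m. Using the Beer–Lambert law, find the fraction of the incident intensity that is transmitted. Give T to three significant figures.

0.205

τ = β·L = 0.000876 × 1810 = 1.5856.
T = exp(−1.5856) = 0.2048.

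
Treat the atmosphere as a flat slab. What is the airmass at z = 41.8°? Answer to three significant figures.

1.34

X = sec z = 1/cos 41.8° = 1/0.7455 = 1.3414.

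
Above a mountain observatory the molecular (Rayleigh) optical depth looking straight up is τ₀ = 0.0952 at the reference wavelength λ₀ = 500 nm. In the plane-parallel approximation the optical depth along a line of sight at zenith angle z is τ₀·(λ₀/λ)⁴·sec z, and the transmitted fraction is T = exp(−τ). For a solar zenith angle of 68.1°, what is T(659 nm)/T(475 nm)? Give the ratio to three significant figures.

Airmass: sec 68.1° = 2.6811.
τ(659 nm) = 0.0952 × (500/659)⁴ × 2.6811 = 0.0952 × 0.3314 × 2.6811 = 0.0846.
τ(475 nm) = 0.0952 × (500/475)⁴ × 2.6811 = 0.0952 × 1.2277 × 2.6811 = 0.3134.
T(659)/T(475) = exp(τ_B − τ_A) = exp(0.2288) = 1.2571.

1.26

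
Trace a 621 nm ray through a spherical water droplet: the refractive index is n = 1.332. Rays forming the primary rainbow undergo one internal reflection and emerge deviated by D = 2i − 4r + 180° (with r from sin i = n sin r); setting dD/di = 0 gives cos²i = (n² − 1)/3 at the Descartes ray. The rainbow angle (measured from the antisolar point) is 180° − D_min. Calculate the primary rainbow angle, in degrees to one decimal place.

cos²i = (1.77422 − 1)/3 = 0.25807; i = arccos(0.50801) = 59.469°.
sin r = sin 59.469°/1.332 = 0.64666; r = 40.290°.
D_min = 2·59.469° − 4·40.290° + 180° = 137.776°.
Rainbow angle = 180° − D_min = 42.224°.

42.2°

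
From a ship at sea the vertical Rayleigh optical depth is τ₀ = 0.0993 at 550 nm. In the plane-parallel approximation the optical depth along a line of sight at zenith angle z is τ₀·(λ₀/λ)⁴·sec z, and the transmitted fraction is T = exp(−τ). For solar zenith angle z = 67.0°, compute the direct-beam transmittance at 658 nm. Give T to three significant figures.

0.883

sec 67.0° = 2.5593.
τ = 0.0993 × (550/658)⁴ × 2.5593 = 0.0993 × 0.4881 × 2.5593 = 0.1241.
T = exp(−0.1241) = 0.8833.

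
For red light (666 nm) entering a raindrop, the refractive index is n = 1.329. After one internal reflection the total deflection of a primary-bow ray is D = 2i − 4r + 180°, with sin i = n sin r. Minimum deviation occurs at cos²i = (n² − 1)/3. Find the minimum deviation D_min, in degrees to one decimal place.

137.3°

cos²i = (1.76624 − 1)/3 = 0.25541; i = arccos(0.50538) = 59.643°.
sin r = sin 59.643°/1.329 = 0.64928; r = 40.487°.
D_min = 2·59.643° − 4·40.487° + 180° = 137.337°.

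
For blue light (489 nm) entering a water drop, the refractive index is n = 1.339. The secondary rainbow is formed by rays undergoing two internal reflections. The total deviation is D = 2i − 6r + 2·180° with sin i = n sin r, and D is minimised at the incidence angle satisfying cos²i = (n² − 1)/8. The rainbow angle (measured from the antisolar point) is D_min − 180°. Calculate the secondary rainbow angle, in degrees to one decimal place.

52.5°

cos²i = (1.79292 − 1)/8 = 0.09912; i = arccos(0.31483) = 71.650°.
sin r = sin 71.650°/1.339 = 0.70885; r = 45.141°.
D_min = 2·71.650° − 6·45.141° + 360° = 232.451°.
Rainbow angle = D_min − 180° = 52.451°.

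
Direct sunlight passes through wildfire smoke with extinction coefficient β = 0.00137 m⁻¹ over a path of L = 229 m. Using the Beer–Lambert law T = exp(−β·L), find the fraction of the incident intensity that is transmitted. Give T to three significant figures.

τ = β·L = 0.00137 × 229 = 0.3137.
T = exp(−0.3137) = 0.7307.

0.731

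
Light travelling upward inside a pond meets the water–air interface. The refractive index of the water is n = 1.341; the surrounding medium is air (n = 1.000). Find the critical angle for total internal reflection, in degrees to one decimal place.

48.2°

sin θ_c = n_air / n = 1.000 / 1.341 = 0.7457.
θ_c = arcsin(0.7457) = 48.22°.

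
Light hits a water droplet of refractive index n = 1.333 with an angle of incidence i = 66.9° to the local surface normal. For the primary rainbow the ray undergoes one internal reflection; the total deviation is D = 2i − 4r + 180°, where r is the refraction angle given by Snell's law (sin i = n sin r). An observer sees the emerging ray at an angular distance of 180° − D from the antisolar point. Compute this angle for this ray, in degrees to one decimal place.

40.7°

sin r = sin 66.9° / 1.333 = 0.9198/1.333 = 0.6900; r = 43.63°.
D = 2·66.9° − 4·43.63° + 180° = 133.80° − 174.53° + 180° = 139.27°.
Angle from antisolar point = 180° − D = 40.73°.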